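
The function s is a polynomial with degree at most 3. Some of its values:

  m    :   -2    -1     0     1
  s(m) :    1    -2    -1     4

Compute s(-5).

34

First differences: -3, 1, 5. Second differences: 4, 4.
Level-2 differences are constant, so s has degree 2.
Fitting a degree-2 polynomial gives s(m) = 2m² + 3m - 1.
Then s(-5) = 34.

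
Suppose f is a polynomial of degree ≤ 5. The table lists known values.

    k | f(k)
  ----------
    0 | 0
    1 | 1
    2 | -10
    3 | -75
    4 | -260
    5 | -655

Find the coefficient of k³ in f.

First differences: 1, -11, -65, -185, -395. Second differences: -12, -54, -120, -210. Third differences: -42, -66, -90. Fourth differences: -24, -24.
Level-4 differences are constant, so f has degree 4.
Fitting a degree-4 polynomial gives f(k) = -k^4 - k³ + 4k² - k.
The coefficient of k³ is -1.

-1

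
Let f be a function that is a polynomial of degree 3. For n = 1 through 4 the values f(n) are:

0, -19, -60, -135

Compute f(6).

-435

Write f(n) = an³ + bn² + cn + d; the 4 given values yield a linear system in the 4 coefficients.
Solving, f(n) = -2n³ + n² - 8n + 9.
Then f(6) = -435.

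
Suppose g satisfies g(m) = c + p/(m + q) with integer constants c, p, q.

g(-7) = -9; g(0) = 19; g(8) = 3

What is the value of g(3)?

7

(g(m) − c)(m + q) = p for each data point; the three points give a linear system in c and q, then p follows.
Solving: c = -1, q = 2, p = 40, so g(m) = -1 + 40/(m + 2).
Then g(3) = -1 + 40/5 = 7.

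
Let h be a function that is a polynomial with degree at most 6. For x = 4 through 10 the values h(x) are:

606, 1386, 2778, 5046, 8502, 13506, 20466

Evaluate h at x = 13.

57882

First differences: 780, 1392, 2268, 3456, 5004, 6960. Second differences: 612, 876, 1188, 1548, 1956. Third differences: 264, 312, 360, 408. Fourth differences: 48, 48, 48.
Level-4 differences are constant, so h has degree 4.
Fitting a degree-4 polynomial gives h(x) = 2x^4 + 4x² + 6x + 6.
Then h(13) = 57882.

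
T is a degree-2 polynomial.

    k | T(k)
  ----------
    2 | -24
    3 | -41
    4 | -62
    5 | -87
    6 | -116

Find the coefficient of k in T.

-7

Write T(k) = ak² + bk + c; the 5 given values yield a linear system in the 3 coefficients.
Solving, T(k) = -2k² - 7k - 2.
The coefficient of k is -7.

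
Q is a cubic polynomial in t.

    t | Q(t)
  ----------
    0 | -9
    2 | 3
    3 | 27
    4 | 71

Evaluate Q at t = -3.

-27

Write Q(t) = at³ + bt² + ct + d; the 4 given values yield a linear system in the 4 coefficients.
Solving, Q(t) = t³ + t² - 9.
Then Q(-3) = -27.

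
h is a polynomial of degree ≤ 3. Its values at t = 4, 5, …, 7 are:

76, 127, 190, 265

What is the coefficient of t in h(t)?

First differences: 51, 63, 75. Second differences: 12, 12.
Level-2 differences are constant, so h has degree 2.
Fitting a degree-2 polynomial gives h(t) = 6t² - 3t - 8.
The coefficient of t is -3.

-3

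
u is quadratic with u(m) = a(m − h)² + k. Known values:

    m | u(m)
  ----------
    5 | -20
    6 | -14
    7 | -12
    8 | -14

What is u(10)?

-30

First differences 6, 2, -2; second difference -4 = 2a, so a = -2.
Expanding, the m-coefficient is −2ah = 4h; matching it to the data gives h = 7, and then k = -12.
So u(m) = -2(m − 7)² − 12.
u(10) = -2·3² − 12 = -30.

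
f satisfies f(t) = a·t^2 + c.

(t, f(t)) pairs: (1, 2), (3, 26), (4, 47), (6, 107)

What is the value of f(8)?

From f(1) = 2 and f(3) = 26: 1a + c = 2 and 9a + c = 26.
Subtracting: 8a = 24, so a = 3; then c = 2 − 3·1 = -1.
So f(t) = 3t² − 1, and f(8) = 191.

191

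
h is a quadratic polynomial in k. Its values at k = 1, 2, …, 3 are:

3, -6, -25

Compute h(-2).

Write h(k) = ak² + bk + c; the 3 given values yield a linear system in the 3 coefficients.
Solving, h(k) = -5k² + 6k + 2.
Then h(-2) = -30.

-30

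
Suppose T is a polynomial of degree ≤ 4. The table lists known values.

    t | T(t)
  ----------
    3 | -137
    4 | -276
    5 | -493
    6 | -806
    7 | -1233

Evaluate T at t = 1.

First differences: -139, -217, -313, -427. Second differences: -78, -96, -114. Third differences: -18, -18.
Level-3 differences are constant, so T has degree 3.
Fitting a degree-3 polynomial gives T(t) = -3t³ - 3t² - 7t - 8.
Then T(1) = -21.

-21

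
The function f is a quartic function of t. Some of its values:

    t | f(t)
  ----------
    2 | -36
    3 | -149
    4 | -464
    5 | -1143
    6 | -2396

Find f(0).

-8

Write f(t) = at^4 + bt³ + ct² + dt + e; the 5 given values yield a linear system in the 5 coefficients.
Solving, f(t) = -2t^4 + t³ - 2t - 8.
Then f(0) = -8.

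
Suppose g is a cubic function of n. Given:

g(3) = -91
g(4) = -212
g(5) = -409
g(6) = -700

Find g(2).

-28

Write g(n) = an³ + bn² + cn + d; the 4 given values yield a linear system in the 4 coefficients.
Solving, g(n) = -3n³ - 2n² + 4n - 4.
Then g(2) = -28.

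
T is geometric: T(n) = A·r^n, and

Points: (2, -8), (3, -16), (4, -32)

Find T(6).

-128

Consecutive ratio: -16/(-8) = 2, and -32/(-16) = 2, so r = 2.
Then A·2^2 = -8 gives A = -2, and T(n) = -2·2^n.
T(6) = -2·2^6 = -128.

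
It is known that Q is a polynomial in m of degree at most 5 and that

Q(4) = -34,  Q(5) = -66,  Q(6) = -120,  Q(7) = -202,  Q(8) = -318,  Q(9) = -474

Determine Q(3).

First differences: -32, -54, -82, -116, -156. Second differences: -22, -28, -34, -40. Third differences: -6, -6, -6.
Level-3 differences are constant, so Q has degree 3.
Fitting a degree-3 polynomial gives Q(m) = -m³ + 4m² - 7m - 6.
Then Q(3) = -18.

-18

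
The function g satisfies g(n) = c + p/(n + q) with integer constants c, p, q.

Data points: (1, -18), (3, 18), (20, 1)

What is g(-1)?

-6

(g(n) − c)(n + q) = p for each data point; the three points give a linear system in c and q, then p follows.
Solving: c = 0, q = -2, p = 18, so g(n) = 18/(n − 2).
Then g(-1) = 0 + 18/(-3) = -6.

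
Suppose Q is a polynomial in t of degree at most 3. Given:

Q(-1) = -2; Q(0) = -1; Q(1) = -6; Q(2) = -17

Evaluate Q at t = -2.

First differences: 1, -5, -11. Second differences: -6, -6.
Level-2 differences are constant, so Q has degree 2.
Fitting a degree-2 polynomial gives Q(t) = -3t² - 2t - 1.
Then Q(-2) = -9.

-9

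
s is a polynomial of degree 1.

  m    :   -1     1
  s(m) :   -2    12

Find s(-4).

-23

Write s(m) = am + b; the 2 given values yield a linear system in the 2 coefficients.
Solving, s(m) = 7m + 5.
Then s(-4) = -23.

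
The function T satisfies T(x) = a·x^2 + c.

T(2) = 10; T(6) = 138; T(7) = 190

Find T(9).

318

From T(2) = 10 and T(6) = 138: 4a + c = 10 and 36a + c = 138.
Subtracting: 32a = 128, so a = 4; then c = 10 − 4·4 = -6.
So T(x) = 4x² − 6, and T(9) = 318.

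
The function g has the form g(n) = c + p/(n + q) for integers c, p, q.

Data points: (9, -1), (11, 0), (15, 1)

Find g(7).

-3

(g(n) − c)(n + q) = p for each data point; the three points give a linear system in c and q, then p follows.
Solving: c = 3, q = -3, p = -24, so g(n) = 3 − 24/(n − 3).
Then g(7) = 3 − 24/4 = -3.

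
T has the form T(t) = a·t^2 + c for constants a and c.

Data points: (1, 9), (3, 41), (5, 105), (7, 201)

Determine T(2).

From T(1) = 9 and T(3) = 41: 1a + c = 9 and 9a + c = 41.
Subtracting: 8a = 32, so a = 4; then c = 9 − 4·1 = 5.
So T(t) = 4t² + 5, and T(2) = 21.

21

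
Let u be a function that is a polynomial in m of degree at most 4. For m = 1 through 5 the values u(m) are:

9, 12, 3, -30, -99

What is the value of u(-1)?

15

First differences: 3, -9, -33, -69. Second differences: -12, -24, -36. Third differences: -12, -12.
Level-3 differences are constant, so u has degree 3.
Fitting a degree-3 polynomial gives u(m) = -2m³ + 6m² - m + 6.
Then u(-1) = 15.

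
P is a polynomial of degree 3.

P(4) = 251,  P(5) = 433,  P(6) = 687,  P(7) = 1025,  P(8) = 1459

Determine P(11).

3457

First differences: 182, 254, 338, 434. Second differences: 72, 84, 96. Third differences: 12, 12.
Level-3 differences are constant, so P has degree 3.
Fitting a degree-3 polynomial gives P(t) = 2t³ + 6t² + 6t + 3.
Then P(11) = 3457.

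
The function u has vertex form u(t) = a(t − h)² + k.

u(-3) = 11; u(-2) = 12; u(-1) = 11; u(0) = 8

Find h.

-2

First differences 1, -1, -3; second difference -2 = 2a, so a = -1.
Expanding, the t-coefficient is −2ah = 2h; matching it to the data gives h = -2, and then k = 12.
So u(t) = -1(t + 2)² + 12.
Hence h = -2.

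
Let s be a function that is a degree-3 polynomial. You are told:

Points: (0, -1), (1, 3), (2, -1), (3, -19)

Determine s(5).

Write s(k) = ak³ + bk² + ck + d; the 4 given values yield a linear system in the 4 coefficients.
Solving, s(k) = -k³ - k² + 6k - 1.
Then s(5) = -121.

-121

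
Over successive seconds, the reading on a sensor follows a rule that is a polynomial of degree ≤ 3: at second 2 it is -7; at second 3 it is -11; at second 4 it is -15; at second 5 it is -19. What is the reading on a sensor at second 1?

-3

Write the value at t as h(t).
First differences: -4, -4, -4.
Level-1 differences are constant, so h has degree 1.
Fitting a degree-1 polynomial gives h(t) = -4t + 1.
Then h(1) = -3.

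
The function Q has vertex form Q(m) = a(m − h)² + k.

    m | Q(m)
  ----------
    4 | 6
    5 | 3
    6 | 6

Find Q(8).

First differences -3, 3; second difference 6 = 2a, so a = 3.
Expanding, the m-coefficient is −2ah = -6h; matching it to the data gives h = 5, and then k = 3.
So Q(m) = 3(m − 5)² + 3.
Q(8) = 3·3² + 3 = 30.

30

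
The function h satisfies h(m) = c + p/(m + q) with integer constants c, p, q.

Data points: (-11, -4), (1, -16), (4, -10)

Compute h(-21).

-5

(h(m) − c)(m + q) = p for each data point; the three points give a linear system in c and q, then p follows.
Solving: c = -6, q = 1, p = -20, so h(m) = -6 − 20/(m + 1).
Then h(-21) = -6 − 20/(-20) = -5.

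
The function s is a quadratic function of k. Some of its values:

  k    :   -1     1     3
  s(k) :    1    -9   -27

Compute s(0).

-3

Write s(k) = ak² + bk + c; the 3 given values yield a linear system in the 3 coefficients.
Solving, s(k) = -k² - 5k - 3.
Then s(0) = -3.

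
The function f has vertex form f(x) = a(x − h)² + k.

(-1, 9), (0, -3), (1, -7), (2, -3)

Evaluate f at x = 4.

First differences -12, -4, 4; second difference 8 = 2a, so a = 4.
Expanding, the x-coefficient is −2ah = -8h; matching it to the data gives h = 1, and then k = -7.
So f(x) = 4(x − 1)² − 7.
f(4) = 4·3² − 7 = 29.

29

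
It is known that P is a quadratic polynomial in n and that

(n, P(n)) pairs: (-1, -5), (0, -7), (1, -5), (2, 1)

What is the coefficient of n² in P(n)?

Write P(n) = an² + bn + c; the 4 given values yield a linear system in the 3 coefficients.
Solving, P(n) = 2n² - 7.
The coefficient of n² is 2.

2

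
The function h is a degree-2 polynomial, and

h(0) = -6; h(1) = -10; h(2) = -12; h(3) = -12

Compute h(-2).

8

First differences: -4, -2, 0. Second differences: 2, 2.
Level-2 differences are constant, so h has degree 2.
Fitting a degree-2 polynomial gives h(t) = t² - 5t - 6.
Then h(-2) = 8.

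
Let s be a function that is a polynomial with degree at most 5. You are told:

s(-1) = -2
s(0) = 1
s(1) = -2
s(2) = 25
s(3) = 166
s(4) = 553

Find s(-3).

70

Write s(k) = ak^5 + bk^4 + ck³ + dk² + ek + p; the 6 given values yield a linear system in the 6 coefficients.
Solving, the leading coefficient vanishes, and s(k) = 2k^4 + 2k³ - 5k² - 2k + 1.
Then s(-3) = 70.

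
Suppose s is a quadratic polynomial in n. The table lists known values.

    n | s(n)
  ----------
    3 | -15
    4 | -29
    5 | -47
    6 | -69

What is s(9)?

-159

First differences: -14, -18, -22. Second differences: -4, -4.
Level-2 differences are constant, so s has degree 2.
Fitting a degree-2 polynomial gives s(n) = -2n² + 3.
Then s(9) = -159.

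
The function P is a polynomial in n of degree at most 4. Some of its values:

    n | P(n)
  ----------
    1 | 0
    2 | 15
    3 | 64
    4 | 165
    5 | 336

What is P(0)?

1

Write P(n) = an^4 + bn³ + cn² + dn + e; the 5 given values yield a linear system in the 5 coefficients.
Solving, the leading coefficient vanishes, and P(n) = 3n³ - n² - 3n + 1.
The constant term is P(0) = 1.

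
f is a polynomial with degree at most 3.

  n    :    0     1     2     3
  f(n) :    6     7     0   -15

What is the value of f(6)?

-108

First differences: 1, -7, -15. Second differences: -8, -8.
Level-2 differences are constant, so f has degree 2.
Fitting a degree-2 polynomial gives f(n) = -4n² + 5n + 6.
Then f(6) = -108.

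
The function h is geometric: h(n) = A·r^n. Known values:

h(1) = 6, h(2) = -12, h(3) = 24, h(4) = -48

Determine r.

-2

Consecutive ratio: -12/6 = -2, and 24/(-12) = -2, so r = -2.
Then A·(-2)^1 = 6 gives A = -3, and h(n) = -3·(-2)^n.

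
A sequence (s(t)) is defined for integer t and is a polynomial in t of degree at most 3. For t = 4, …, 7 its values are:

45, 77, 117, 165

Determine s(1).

-3

First differences: 32, 40, 48. Second differences: 8, 8.
Level-2 differences are constant, so s has degree 2.
Fitting a degree-2 polynomial gives s(t) = 4t² - 4t - 3.
Then s(1) = -3.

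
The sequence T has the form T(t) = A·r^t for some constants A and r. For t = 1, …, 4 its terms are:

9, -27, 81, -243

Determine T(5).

Consecutive ratio: -27/9 = -3, and 81/(-27) = -3, so r = -3.
Then A·(-3)^1 = 9 gives A = -3, and T(t) = -3·(-3)^t.
T(5) = -3·(-3)^5 = 729.

729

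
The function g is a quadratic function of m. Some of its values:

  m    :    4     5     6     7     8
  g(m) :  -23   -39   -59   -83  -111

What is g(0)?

1

Write g(m) = am² + bm + c; the 5 given values yield a linear system in the 3 coefficients.
Solving, g(m) = -2m² + 2m + 1.
The constant term is g(0) = 1.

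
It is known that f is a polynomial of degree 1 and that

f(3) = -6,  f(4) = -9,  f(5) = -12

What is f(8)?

First differences: -3, -3.
Level-1 differences are constant, so f has degree 1.
Fitting a degree-1 polynomial gives f(t) = -3t + 3.
Then f(8) = -21.

-21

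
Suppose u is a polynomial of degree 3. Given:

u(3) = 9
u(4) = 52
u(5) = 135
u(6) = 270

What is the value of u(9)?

1107

Write u(x) = ax³ + bx² + cx + d; the 4 given values yield a linear system in the 4 coefficients.
Solving, u(x) = 2x³ - 4x² - 3x.
Then u(9) = 1107.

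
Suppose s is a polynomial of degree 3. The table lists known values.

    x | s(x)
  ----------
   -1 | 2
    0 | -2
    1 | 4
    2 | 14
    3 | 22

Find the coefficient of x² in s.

First differences: -4, 6, 10, 8. Second differences: 10, 4, -2. Third differences: -6, -6.
Level-3 differences are constant, so s has degree 3.
Fitting a degree-3 polynomial gives s(x) = -x³ + 5x² + 2x - 2.
The coefficient of x² is 5.

5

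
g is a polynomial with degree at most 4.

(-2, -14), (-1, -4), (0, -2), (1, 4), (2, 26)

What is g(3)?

76

Write g(n) = an^4 + bn³ + cn² + dn + e; the 5 given values yield a linear system in the 5 coefficients.
Solving, the leading coefficient vanishes, and g(n) = 2n³ + 2n² + 2n - 2.
Then g(3) = 76.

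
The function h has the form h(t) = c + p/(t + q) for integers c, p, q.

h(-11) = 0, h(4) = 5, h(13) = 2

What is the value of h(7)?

3

(h(t) − c)(t + q) = p for each data point; the three points give a linear system in c and q, then p follows.
Solving: c = 1, q = -1, p = 12, so h(t) = 1 + 12/(t − 1).
Then h(7) = 1 + 12/6 = 3.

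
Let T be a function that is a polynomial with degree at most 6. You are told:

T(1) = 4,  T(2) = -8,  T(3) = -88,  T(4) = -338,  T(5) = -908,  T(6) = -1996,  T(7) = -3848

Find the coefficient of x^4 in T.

Write T(x) = ax^6 + bx^5 + cx^4 + dx³ + ex² + px + q; the 7 given values yield a linear system in the 7 coefficients.
Solving, the top 2 coefficients vanish, and T(x) = -2x^4 + 3x³ - 2x² + 3x + 2.
The coefficient of x^4 is -2.

-2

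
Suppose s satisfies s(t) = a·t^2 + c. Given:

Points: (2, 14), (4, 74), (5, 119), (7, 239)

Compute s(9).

399

From s(2) = 14 and s(4) = 74: 4a + c = 14 and 16a + c = 74.
Subtracting: 12a = 60, so a = 5; then c = 14 − 5·4 = -6.
So s(t) = 5t² − 6, and s(9) = 399.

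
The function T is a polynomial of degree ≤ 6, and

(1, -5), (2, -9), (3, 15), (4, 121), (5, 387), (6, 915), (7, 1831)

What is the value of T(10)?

First differences: -4, 24, 106, 266, 528, 916. Second differences: 28, 82, 160, 262, 388. Third differences: 54, 78, 102, 126. Fourth differences: 24, 24, 24.
Level-4 differences are constant, so T has degree 4.
Fitting a degree-4 polynomial gives T(t) = t^4 - t³ - 5t² + 3t - 3.
Then T(10) = 8527.

8527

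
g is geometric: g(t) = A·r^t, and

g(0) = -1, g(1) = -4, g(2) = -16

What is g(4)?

Consecutive ratio: -4/(-1) = 4, and -16/(-4) = 4, so r = 4.
Then A·4^0 = -1 gives A = -1, and g(t) = -1·4^t.
g(4) = -1·4^4 = -256.

-256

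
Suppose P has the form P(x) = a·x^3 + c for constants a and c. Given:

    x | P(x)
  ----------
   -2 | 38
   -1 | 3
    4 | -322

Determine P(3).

-137

From P(-2) = 38 and P(-1) = 3: -8a + c = 38 and -1a + c = 3.
Subtracting: 7a = -35, so a = -5; then c = 38 − (-5)·(-8) = -2.
So P(x) = -5x³ − 2, and P(3) = -137.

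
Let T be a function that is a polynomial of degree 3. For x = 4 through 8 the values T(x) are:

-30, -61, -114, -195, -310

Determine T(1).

First differences: -31, -53, -81, -115. Second differences: -22, -28, -34. Third differences: -6, -6.
Level-3 differences are constant, so T has degree 3.
Fitting a degree-3 polynomial gives T(x) = -x³ + 4x² - 6x - 6.
Then T(1) = -9.

-9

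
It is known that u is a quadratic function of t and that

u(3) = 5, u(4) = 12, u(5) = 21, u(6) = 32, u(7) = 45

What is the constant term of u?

First differences: 7, 9, 11, 13. Second differences: 2, 2, 2.
Level-2 differences are constant, so u has degree 2.
Fitting a degree-2 polynomial gives u(t) = t² - 4.
The constant term is u(0) = -4.

-4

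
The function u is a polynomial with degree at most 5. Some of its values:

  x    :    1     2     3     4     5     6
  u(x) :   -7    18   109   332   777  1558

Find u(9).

First differences: 25, 91, 223, 445, 781. Second differences: 66, 132, 222, 336. Third differences: 66, 90, 114. Fourth differences: 24, 24.
Level-4 differences are constant, so u has degree 4.
Fitting a degree-4 polynomial gives u(x) = x^4 + x³ + 2x² - 3x - 8.
Then u(9) = 7417.

7417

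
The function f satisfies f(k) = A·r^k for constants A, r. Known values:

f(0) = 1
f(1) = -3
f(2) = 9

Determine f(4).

81

Consecutive ratio: -3/1 = -3, and 9/(-3) = -3, so r = -3.
Then A·(-3)^0 = 1 gives A = 1, and f(k) = 1·(-3)^k.
f(4) = 1·(-3)^4 = 81.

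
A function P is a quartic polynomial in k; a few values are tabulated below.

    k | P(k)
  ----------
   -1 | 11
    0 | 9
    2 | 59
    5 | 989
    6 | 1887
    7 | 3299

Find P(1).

Write P(k) = ak^4 + bk³ + ck² + dk + e; the 6 given values yield a linear system in the 5 coefficients.
Solving, P(k) = k^4 + 2k³ + 4k² + k + 9.
Then P(1) = 17.

17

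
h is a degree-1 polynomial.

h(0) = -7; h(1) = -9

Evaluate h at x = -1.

Write h(x) = ax + b; the 2 given values yield a linear system in the 2 coefficients.
Solving, h(x) = -2x - 7.
Then h(-1) = -5.

-5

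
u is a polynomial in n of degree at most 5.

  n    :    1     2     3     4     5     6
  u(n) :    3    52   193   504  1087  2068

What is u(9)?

9019

Write u(n) = an^5 + bn^4 + cn³ + dn² + en + p; the 6 given values yield a linear system in the 6 coefficients.
Solving, the leading coefficient vanishes, and u(n) = n^4 + 3n³ + 3n² + 4n - 8.
Then u(9) = 9019.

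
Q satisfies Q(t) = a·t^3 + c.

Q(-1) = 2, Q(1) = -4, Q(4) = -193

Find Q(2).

From Q(-1) = 2 and Q(1) = -4: -1a + c = 2 and 1a + c = -4.
Subtracting: 2a = -6, so a = -3; then c = 2 − (-3)·(-1) = -1.
So Q(t) = -3t³ − 1, and Q(2) = -25.

-25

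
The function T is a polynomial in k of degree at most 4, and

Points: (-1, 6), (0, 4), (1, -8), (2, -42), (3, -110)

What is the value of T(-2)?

Write T(k) = ak^4 + bk³ + ck² + dk + e; the 5 given values yield a linear system in the 5 coefficients.
Solving, the leading coefficient vanishes, and T(k) = -2k³ - 5k² - 5k + 4.
Then T(-2) = 10.

10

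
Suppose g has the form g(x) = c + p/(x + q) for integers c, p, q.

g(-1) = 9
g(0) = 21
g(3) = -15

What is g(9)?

-6

(g(x) − c)(x + q) = p for each data point; the three points give a linear system in c and q, then p follows.
Solving: c = -3, q = -1, p = -24, so g(x) = -3 − 24/(x − 1).
Then g(9) = -3 − 24/8 = -6.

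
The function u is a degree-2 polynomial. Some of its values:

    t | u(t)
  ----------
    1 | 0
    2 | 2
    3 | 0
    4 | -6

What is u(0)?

-6

Write u(t) = at² + bt + c; the 4 given values yield a linear system in the 3 coefficients.
Solving, u(t) = -2t² + 8t - 6.
The constant term is u(0) = -6.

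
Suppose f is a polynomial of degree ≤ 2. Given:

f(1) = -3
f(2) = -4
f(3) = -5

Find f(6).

-8

Write f(n) = an² + bn + c; the 3 given values yield a linear system in the 3 coefficients.
Solving, the leading coefficient vanishes, and f(n) = -n - 2.
Then f(6) = -8.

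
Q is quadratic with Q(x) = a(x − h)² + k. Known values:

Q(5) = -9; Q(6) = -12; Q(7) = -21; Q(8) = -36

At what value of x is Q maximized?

First differences -3, -9, -15; second difference -6 = 2a, so a = -3.
Expanding, the x-coefficient is −2ah = 6h; matching it to the data gives h = 5, and then k = -9.
So Q(x) = -3(x − 5)² − 9.
Hence h = 5.

5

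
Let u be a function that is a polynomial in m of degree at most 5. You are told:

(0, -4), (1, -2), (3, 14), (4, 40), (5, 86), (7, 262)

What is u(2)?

2

Write u(m) = am^5 + bm^4 + cm³ + dm² + em + p; the 6 given values yield a linear system in the 6 coefficients.
Solving, the top 2 coefficients vanish, and u(m) = m³ - 2m² + 3m - 4.
Then u(2) = 2.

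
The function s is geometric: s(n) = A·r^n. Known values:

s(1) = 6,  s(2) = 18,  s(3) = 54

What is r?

3

Consecutive ratio: 18/6 = 3, and 54/18 = 3, so r = 3.
Then A·3^1 = 6 gives A = 2, and s(n) = 2·3^n.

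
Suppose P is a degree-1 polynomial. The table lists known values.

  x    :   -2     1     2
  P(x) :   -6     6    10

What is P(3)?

14

Write P(x) = ax + b; the 3 given values yield a linear system in the 2 coefficients.
Solving, P(x) = 4x + 2.
Then P(3) = 14.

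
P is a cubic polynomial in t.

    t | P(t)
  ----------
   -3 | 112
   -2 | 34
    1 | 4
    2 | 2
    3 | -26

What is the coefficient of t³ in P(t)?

-3

Write P(t) = at³ + bt² + ct + d; the 5 given values yield a linear system in the 4 coefficients.
Solving, P(t) = -3t³ + 5t² + 4t - 2.
The coefficient of t³ is -3.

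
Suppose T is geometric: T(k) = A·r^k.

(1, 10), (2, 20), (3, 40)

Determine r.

2

Consecutive ratio: 20/10 = 2, and 40/20 = 2, so r = 2.
Then A·2^1 = 10 gives A = 5, and T(k) = 5·2^k.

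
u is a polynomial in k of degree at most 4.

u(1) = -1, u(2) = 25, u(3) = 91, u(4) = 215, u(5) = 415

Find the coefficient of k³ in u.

3

First differences: 26, 66, 124, 200. Second differences: 40, 58, 76. Third differences: 18, 18.
Level-3 differences are constant, so u has degree 3.
Fitting a degree-3 polynomial gives u(k) = 3k³ + 2k² - k - 5.
The coefficient of k³ is 3.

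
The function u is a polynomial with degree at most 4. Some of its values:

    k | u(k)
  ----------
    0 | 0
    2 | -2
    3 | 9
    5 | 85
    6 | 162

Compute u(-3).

-27

Write u(k) = ak^4 + bk³ + ck² + dk + e; the 5 given values yield a linear system in the 5 coefficients.
Solving, the leading coefficient vanishes, and u(k) = k³ - k² - 3k.
Then u(-3) = -27.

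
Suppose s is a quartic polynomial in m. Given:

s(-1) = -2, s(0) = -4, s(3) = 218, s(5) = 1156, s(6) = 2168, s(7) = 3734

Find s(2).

Write s(m) = am^4 + bm³ + cm² + dm + e; the 6 given values yield a linear system in the 5 coefficients.
Solving, s(m) = m^4 + 3m³ + 6m² + 2m - 4.
Then s(2) = 64.

64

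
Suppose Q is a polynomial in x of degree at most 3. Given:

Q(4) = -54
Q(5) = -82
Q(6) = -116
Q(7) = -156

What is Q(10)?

First differences: -28, -34, -40. Second differences: -6, -6.
Level-2 differences are constant, so Q has degree 2.
Fitting a degree-2 polynomial gives Q(x) = -3x² - x - 2.
Then Q(10) = -312.

-312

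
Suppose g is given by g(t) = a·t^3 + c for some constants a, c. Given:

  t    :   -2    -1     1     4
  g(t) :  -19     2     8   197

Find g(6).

653

From g(-2) = -19 and g(-1) = 2: -8a + c = -19 and -1a + c = 2.
Subtracting: 7a = 21, so a = 3; then c = -19 − 3·(-8) = 5.
So g(t) = 3t³ + 5, and g(6) = 653.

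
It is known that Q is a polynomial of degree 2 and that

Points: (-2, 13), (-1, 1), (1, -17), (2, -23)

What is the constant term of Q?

Write Q(t) = at² + bt + c; the 4 given values yield a linear system in the 3 coefficients.
Solving, Q(t) = t² - 9t - 9.
The constant term is Q(0) = -9.

-9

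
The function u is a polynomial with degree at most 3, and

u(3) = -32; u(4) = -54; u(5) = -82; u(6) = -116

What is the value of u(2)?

-16

First differences: -22, -28, -34. Second differences: -6, -6.
Level-2 differences are constant, so u has degree 2.
Fitting a degree-2 polynomial gives u(x) = -3x² - x - 2.
Then u(2) = -16.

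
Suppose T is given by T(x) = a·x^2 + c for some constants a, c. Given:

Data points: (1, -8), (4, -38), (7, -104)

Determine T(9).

From T(1) = -8 and T(4) = -38: 1a + c = -8 and 16a + c = -38.
Subtracting: 15a = -30, so a = -2; then c = -8 − (-2)·1 = -6.
So T(x) = -2x² − 6, and T(9) = -168.

-168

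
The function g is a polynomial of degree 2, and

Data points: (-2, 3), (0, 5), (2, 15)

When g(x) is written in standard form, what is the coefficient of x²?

Write g(x) = ax² + bx + c; the 3 given values yield a linear system in the 3 coefficients.
Solving, g(x) = x² + 3x + 5.
The coefficient of x² is 1.

1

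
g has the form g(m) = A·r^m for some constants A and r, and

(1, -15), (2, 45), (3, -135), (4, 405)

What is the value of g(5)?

Consecutive ratio: 45/(-15) = -3, and -135/45 = -3, so r = -3.
Then A·(-3)^1 = -15 gives A = 5, and g(m) = 5·(-3)^m.
g(5) = 5·(-3)^5 = -1215.

-1215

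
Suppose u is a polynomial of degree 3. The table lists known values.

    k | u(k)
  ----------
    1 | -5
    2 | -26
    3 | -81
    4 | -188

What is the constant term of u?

Write u(k) = ak³ + bk² + ck + d; the 4 given values yield a linear system in the 4 coefficients.
Solving, u(k) = -3k³ + k² - 3k.
The constant term is u(0) = 0.

0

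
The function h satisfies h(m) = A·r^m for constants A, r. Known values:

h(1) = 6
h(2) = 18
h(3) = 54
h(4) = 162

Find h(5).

486

Consecutive ratio: 18/6 = 3, and 54/18 = 3, so r = 3.
Then A·3^1 = 6 gives A = 2, and h(m) = 2·3^m.
h(5) = 2·3^5 = 486.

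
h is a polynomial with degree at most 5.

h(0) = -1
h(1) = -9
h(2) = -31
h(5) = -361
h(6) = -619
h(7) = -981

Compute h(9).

-2089

Write h(x) = ax^5 + bx^4 + cx³ + dx² + ex + p; the 6 given values yield a linear system in the 6 coefficients.
Solving, the top 2 coefficients vanish, and h(x) = -3x³ + 2x² - 7x - 1.
Then h(9) = -2089.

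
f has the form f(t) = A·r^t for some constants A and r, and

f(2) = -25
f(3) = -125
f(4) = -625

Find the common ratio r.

5

Consecutive ratio: -125/(-25) = 5, and -625/(-125) = 5, so r = 5.
Then A·5^2 = -25 gives A = -1, and f(t) = -1·5^t.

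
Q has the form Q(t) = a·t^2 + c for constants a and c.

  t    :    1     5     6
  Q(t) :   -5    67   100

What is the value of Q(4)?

40

From Q(1) = -5 and Q(5) = 67: 1a + c = -5 and 25a + c = 67.
Subtracting: 24a = 72, so a = 3; then c = -5 − 3·1 = -8.
So Q(t) = 3t² − 8, and Q(4) = 40.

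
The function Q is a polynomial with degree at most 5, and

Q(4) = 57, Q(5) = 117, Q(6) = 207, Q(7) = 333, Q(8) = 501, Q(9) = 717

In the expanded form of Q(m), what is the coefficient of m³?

Write Q(m) = am^5 + bm^4 + cm³ + dm² + em + p; the 6 given values yield a linear system in the 6 coefficients.
Solving, the top 2 coefficients vanish, and Q(m) = m³ - m - 3.
The coefficient of m³ is 1.

1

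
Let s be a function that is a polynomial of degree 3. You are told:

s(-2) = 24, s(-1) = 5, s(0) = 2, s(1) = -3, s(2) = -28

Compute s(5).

-403

First differences: -19, -3, -5, -25. Second differences: 16, -2, -20. Third differences: -18, -18.
Level-3 differences are constant, so s has degree 3.
Fitting a degree-3 polynomial gives s(k) = -3k³ - k² - k + 2.
Then s(5) = -403.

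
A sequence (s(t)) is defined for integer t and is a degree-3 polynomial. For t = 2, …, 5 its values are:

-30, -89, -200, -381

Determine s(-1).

15

Write s(t) = at³ + bt² + ct + d; the 4 given values yield a linear system in the 4 coefficients.
Solving, s(t) = -3t³ + t² - 7t + 4.
Then s(-1) = 15.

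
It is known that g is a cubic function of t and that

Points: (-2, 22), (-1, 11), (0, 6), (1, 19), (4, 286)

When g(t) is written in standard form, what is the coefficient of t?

2

Write g(t) = at³ + bt² + ct + d; the 5 given values yield a linear system in the 4 coefficients.
Solving, g(t) = 2t³ + 9t² + 2t + 6.
The coefficient of t is 2.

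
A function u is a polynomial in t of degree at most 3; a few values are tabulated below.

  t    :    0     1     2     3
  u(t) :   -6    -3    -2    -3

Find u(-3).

First differences: 3, 1, -1. Second differences: -2, -2.
Level-2 differences are constant, so u has degree 2.
Fitting a degree-2 polynomial gives u(t) = -t² + 4t - 6.
Then u(-3) = -27.

-27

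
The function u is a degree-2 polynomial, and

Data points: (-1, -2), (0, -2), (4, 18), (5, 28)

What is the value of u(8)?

Write u(m) = am² + bm + c; the 4 given values yield a linear system in the 3 coefficients.
Solving, u(m) = m² + m - 2.
Then u(8) = 70.

70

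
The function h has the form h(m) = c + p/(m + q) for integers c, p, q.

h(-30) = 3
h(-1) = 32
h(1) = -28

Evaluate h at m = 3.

-8

(h(m) − c)(m + q) = p for each data point; the three points give a linear system in c and q, then p follows.
Solving: c = 2, q = 0, p = -30, so h(m) = 2 − 30/(m + 0).
Then h(3) = 2 − 30/3 = -8.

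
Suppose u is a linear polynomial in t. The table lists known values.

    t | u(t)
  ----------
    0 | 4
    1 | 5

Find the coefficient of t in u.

1

Write u(t) = at + b; the 2 given values yield a linear system in the 2 coefficients.
Solving, u(t) = t + 4.
The coefficient of t is 1.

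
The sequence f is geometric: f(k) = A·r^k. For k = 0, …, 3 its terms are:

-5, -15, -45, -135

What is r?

3

Consecutive ratio: -15/(-5) = 3, and -45/(-15) = 3, so r = 3.
Then A·3^0 = -5 gives A = -5, and f(k) = -5·3^k.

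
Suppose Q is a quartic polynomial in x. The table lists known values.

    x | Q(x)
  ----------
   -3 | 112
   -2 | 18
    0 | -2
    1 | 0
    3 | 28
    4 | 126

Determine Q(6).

Write Q(x) = ax^4 + bx³ + cx² + dx + e; the 6 given values yield a linear system in the 5 coefficients.
Solving, Q(x) = x^4 - 2x³ - x² + 4x - 2.
Then Q(6) = 850.

850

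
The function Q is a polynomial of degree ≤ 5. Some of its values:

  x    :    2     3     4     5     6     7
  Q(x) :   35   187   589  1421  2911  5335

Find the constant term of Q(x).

1

Write Q(x) = ax^5 + bx^4 + cx³ + dx² + ex + p; the 6 given values yield a linear system in the 6 coefficients.
Solving, the leading coefficient vanishes, and Q(x) = 2x^4 + 2x³ - 3x² - x + 1.
The constant term is Q(0) = 1.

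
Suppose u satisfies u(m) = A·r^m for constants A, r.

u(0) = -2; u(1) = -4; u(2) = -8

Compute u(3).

-16

Consecutive ratio: -4/(-2) = 2, and -8/(-4) = 2, so r = 2.
Then A·2^0 = -2 gives A = -2, and u(m) = -2·2^m.
u(3) = -2·2^3 = -16.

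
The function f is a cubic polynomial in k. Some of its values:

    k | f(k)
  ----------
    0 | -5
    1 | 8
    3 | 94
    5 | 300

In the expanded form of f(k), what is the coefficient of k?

6

Write f(k) = ak³ + bk² + ck + d; the 4 given values yield a linear system in the 4 coefficients.
Solving, f(k) = k³ + 6k² + 6k - 5.
The coefficient of k is 6.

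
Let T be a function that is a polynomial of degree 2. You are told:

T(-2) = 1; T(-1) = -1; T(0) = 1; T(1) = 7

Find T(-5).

31

First differences: -2, 2, 6. Second differences: 4, 4.
Level-2 differences are constant, so T has degree 2.
Fitting a degree-2 polynomial gives T(n) = 2n² + 4n + 1.
Then T(-5) = 31.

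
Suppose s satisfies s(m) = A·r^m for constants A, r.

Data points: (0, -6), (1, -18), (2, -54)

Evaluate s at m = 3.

Consecutive ratio: -18/(-6) = 3, and -54/(-18) = 3, so r = 3.
Then A·3^0 = -6 gives A = -6, and s(m) = -6·3^m.
s(3) = -6·3^3 = -162.

-162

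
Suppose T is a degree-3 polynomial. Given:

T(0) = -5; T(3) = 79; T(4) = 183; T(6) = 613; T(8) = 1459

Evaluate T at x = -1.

Write T(x) = ax³ + bx² + cx + d; the 5 given values yield a linear system in the 4 coefficients.
Solving, T(x) = 3x³ - 2x² + 7x - 5.
Then T(-1) = -17.

-17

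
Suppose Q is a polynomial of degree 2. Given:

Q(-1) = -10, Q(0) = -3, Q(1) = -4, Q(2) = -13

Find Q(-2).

First differences: 7, -1, -9. Second differences: -8, -8.
Level-2 differences are constant, so Q has degree 2.
Fitting a degree-2 polynomial gives Q(n) = -4n² + 3n - 3.
Then Q(-2) = -25.

-25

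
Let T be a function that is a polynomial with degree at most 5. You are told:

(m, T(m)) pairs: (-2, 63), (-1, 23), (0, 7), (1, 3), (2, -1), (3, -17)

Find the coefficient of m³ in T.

Write T(m) = am^5 + bm^4 + cm³ + dm² + em + p; the 6 given values yield a linear system in the 6 coefficients.
Solving, the top 2 coefficients vanish, and T(m) = -2m³ + 6m² - 8m + 7.
The coefficient of m³ is -2.

-2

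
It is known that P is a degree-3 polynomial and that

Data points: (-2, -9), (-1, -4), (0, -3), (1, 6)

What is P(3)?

96

Write P(n) = an³ + bn² + cn + d; the 4 given values yield a linear system in the 4 coefficients.
Solving, P(n) = 2n³ + 4n² + 3n - 3.
Then P(3) = 96.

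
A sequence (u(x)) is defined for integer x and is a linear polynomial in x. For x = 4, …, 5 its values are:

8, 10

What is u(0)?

Write u(x) = ax + b; the 2 given values yield a linear system in the 2 coefficients.
Solving, u(x) = 2x.
The constant term is u(0) = 0.

0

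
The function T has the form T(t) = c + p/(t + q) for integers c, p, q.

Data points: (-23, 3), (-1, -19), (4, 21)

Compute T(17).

(T(t) − c)(t + q) = p for each data point; the three points give a linear system in c and q, then p follows.
Solving: c = 5, q = -1, p = 48, so T(t) = 5 + 48/(t − 1).
Then T(17) = 5 + 48/16 = 8.

8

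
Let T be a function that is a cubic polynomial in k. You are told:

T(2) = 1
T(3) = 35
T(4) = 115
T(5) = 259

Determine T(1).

Write T(k) = ak³ + bk² + ck + d; the 4 given values yield a linear system in the 4 coefficients.
Solving, T(k) = 3k³ - 4k² - 3k - 1.
Then T(1) = -5.

-5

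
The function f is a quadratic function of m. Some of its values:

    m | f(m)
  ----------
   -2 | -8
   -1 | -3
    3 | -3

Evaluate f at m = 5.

-15

Write f(m) = am² + bm + c; the 3 given values yield a linear system in the 3 coefficients.
Solving, f(m) = -m² + 2m.
Then f(5) = -15.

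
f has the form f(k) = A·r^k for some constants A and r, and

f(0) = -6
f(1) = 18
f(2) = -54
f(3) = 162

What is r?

Consecutive ratio: 18/(-6) = -3, and -54/18 = -3, so r = -3.
Then A·(-3)^0 = -6 gives A = -6, and f(k) = -6·(-3)^k.

-3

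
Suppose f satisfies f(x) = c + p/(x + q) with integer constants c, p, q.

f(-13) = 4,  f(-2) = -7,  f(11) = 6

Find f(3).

8

(f(x) − c)(x + q) = p for each data point; the three points give a linear system in c and q, then p follows.
Solving: c = 5, q = 1, p = 12, so f(x) = 5 + 12/(x + 1).
Then f(3) = 5 + 12/4 = 8.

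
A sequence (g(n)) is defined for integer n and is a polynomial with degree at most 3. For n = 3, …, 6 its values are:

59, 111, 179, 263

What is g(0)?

Write g(n) = an³ + bn² + cn + d; the 4 given values yield a linear system in the 4 coefficients.
Solving, the leading coefficient vanishes, and g(n) = 8n² - 4n - 1.
The constant term is g(0) = -1.

-1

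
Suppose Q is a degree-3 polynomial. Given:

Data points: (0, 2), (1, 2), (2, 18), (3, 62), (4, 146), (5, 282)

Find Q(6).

482

First differences: 0, 16, 44, 84, 136. Second differences: 16, 28, 40, 52. Third differences: 12, 12, 12.
Level-3 differences are constant, so Q has degree 3.
Fitting a degree-3 polynomial gives Q(m) = 2m³ + 2m² - 4m + 2.
Then Q(6) = 482.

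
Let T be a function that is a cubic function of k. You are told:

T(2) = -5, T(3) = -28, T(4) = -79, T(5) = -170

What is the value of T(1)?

Write T(k) = ak³ + bk² + ck + d; the 4 given values yield a linear system in the 4 coefficients.
Solving, T(k) = -2k³ + 4k² - 5k + 5.
Then T(1) = 2.

2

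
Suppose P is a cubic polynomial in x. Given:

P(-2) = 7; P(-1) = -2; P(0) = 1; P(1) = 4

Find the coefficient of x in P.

Write P(x) = ax³ + bx² + cx + d; the 4 given values yield a linear system in the 4 coefficients.
Solving, P(x) = -2x³ + 5x + 1.
The coefficient of x is 5.

5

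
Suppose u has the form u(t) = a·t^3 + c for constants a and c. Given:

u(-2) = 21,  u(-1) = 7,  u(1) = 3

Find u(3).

-49

From u(-2) = 21 and u(-1) = 7: -8a + c = 21 and -1a + c = 7.
Subtracting: 7a = -14, so a = -2; then c = 21 − (-2)·(-8) = 5.
So u(t) = -2t³ + 5, and u(3) = -49.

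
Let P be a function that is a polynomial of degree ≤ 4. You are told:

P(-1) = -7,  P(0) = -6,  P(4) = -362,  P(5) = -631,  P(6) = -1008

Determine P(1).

-23

Write P(n) = an^4 + bn³ + cn² + dn + e; the 5 given values yield a linear system in the 5 coefficients.
Solving, the leading coefficient vanishes, and P(n) = -3n³ - 9n² - 5n - 6.
Then P(1) = -23.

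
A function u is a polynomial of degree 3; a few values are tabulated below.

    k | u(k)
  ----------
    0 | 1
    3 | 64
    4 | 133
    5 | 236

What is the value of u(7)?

Write u(k) = ak³ + bk² + ck + d; the 4 given values yield a linear system in the 4 coefficients.
Solving, u(k) = k³ + 5k² - 3k + 1.
Then u(7) = 568.

568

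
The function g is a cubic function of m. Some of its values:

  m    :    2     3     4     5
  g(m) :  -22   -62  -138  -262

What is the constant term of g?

-2

Write g(m) = am³ + bm² + cm + d; the 4 given values yield a linear system in the 4 coefficients.
Solving, g(m) = -2m³ - 2m - 2.
The constant term is g(0) = -2.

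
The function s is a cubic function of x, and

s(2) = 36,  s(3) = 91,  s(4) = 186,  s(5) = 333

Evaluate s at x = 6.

Write s(x) = ax³ + bx² + cx + d; the 4 given values yield a linear system in the 4 coefficients.
Solving, s(x) = 2x³ + 2x² + 7x - 2.
Then s(6) = 544.

544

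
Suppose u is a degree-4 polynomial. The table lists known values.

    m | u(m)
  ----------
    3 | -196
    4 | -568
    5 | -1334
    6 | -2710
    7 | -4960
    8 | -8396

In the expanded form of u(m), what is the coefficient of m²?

-3

First differences: -372, -766, -1376, -2250, -3436. Second differences: -394, -610, -874, -1186. Third differences: -216, -264, -312. Fourth differences: -48, -48.
Level-4 differences are constant, so u has degree 4.
Fitting a degree-4 polynomial gives u(m) = -2m^4 - 3m² - m - 4.
The coefficient of m² is -3.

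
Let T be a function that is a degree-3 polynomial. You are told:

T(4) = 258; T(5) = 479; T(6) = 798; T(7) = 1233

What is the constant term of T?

-6

Write T(m) = am³ + bm² + cm + d; the 4 given values yield a linear system in the 4 coefficients.
Solving, T(m) = 3m³ + 4m² + 2m - 6.
The constant term is T(0) = -6.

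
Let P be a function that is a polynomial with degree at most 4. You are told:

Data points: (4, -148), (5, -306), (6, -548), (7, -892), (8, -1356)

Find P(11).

First differences: -158, -242, -344, -464. Second differences: -84, -102, -120. Third differences: -18, -18.
Level-3 differences are constant, so P has degree 3.
Fitting a degree-3 polynomial gives P(t) = -3t³ + 3t² - 2t + 4.
Then P(11) = -3648.

-3648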